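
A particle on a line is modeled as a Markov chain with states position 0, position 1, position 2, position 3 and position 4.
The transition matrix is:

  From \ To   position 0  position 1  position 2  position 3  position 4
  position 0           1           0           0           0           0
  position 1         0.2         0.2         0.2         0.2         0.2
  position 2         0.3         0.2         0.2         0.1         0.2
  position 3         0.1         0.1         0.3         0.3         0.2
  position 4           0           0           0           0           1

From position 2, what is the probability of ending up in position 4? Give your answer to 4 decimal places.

0.4426

Let h(s) be the probability of absorption at position 4 starting from transient state s. Then h(position 4) = 1 and h(position 0) = 0. By first-step analysis:
h(position 1) = 0.2·0 + 0.2·h(position 1) + 0.2·h(position 2) + 0.2·h(position 3) + 0.2·1
h(position 2) = 0.3·0 + 0.2·h(position 1) + 0.2·h(position 2) + 0.1·h(position 3) + 0.2·1
h(position 3) = 0.1·0 + 0.1·h(position 1) + 0.3·h(position 2) + 0.3·h(position 3) + 0.2·1
Solving: h(position 1) = 0.4973, h(position 2) = 0.4426, h(position 3) = 0.5464.
Starting from position 2, the probability is 0.4426.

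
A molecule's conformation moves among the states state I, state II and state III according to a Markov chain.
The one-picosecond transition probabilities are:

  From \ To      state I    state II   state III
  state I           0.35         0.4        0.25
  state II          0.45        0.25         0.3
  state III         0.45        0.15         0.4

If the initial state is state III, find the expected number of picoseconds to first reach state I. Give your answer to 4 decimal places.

Let t(s) be the expected number of picoseconds to first reach state I from state s, with t(state I) = 0. Conditioning on the first picosecond:
t(state II) = 1 + 0.25·t(state II) + 0.3·t(state III)
t(state III) = 1 + 0.15·t(state II) + 0.4·t(state III)
Solving: t(state II) = 2.2222, t(state III) = 2.2222.
Expected picoseconds from state III to state I: 2.2222.

2.2222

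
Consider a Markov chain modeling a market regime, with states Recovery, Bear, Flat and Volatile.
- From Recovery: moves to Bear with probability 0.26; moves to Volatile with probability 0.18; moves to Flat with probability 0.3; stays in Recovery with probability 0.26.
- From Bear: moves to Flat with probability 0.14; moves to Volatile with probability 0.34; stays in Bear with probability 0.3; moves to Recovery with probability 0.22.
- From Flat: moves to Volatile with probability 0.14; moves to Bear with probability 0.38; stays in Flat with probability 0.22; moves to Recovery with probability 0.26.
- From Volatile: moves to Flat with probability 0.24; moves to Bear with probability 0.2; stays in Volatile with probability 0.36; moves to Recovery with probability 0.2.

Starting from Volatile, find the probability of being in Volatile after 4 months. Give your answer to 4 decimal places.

0.2636

Propagate the distribution vector 4 months from Volatile.
After 0 months: (0.0000, 0.0000, 0.0000, 1.0000)
After 1 month: (0.2000, 0.2000, 0.2400, 0.3600)
After 2 months: (0.2304, 0.2752, 0.2272, 0.2672)
After 3 months: (0.2330, 0.2822, 0.2218, 0.2630)
After 4 months: (0.2329, 0.2821, 0.2213, 0.2636)
P(in Volatile after 4 months) = 0.2636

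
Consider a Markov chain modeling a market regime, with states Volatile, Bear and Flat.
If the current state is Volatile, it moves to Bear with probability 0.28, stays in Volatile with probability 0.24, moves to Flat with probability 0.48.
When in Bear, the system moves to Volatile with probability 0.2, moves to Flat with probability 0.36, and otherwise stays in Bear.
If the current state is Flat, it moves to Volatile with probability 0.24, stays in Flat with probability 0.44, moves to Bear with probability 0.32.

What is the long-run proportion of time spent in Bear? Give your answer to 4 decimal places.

0.3534

Let the stationary distribution be π with π = πP and π_1 + π_2 + π_3 = 1.
π_1 = 0.24·π_1 + 0.2·π_2 + 0.24·π_3
π_2 = 0.28·π_1 + 0.44·π_2 + 0.32·π_3
Solving with the normalization constraint gives π = (0.2259, 0.3534, 0.4208).
So the stationary probability of Bear is 0.3534.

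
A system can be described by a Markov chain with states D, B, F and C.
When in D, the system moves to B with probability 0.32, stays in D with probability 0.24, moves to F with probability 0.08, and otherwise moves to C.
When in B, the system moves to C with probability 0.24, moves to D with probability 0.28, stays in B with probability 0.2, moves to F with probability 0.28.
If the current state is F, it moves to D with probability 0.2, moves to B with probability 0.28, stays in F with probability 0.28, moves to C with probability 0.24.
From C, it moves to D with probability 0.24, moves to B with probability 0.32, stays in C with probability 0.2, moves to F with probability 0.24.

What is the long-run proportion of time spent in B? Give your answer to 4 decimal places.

Let the stationary distribution be π with π = πP and π_1 + π_2 + π_3 + π_4 = 1.
π_1 = 0.24·π_1 + 0.28·π_2 + 0.2·π_3 + 0.24·π_4
π_2 = 0.32·π_1 + 0.2·π_2 + 0.28·π_3 + 0.32·π_4
π_3 = 0.08·π_1 + 0.28·π_2 + 0.28·π_3 + 0.24·π_4
Solving with the normalization constraint gives π = (0.2423, 0.2778, 0.2212, 0.2587).
So the stationary probability of B is 0.2778.

0.2778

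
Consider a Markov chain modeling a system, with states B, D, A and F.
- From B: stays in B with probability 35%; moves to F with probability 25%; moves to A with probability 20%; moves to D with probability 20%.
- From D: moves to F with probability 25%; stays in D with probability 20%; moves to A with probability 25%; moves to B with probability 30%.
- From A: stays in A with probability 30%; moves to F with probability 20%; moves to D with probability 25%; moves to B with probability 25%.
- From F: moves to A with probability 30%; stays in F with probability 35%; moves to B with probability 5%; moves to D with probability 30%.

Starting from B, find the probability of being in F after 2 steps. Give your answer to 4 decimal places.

Propagate the distribution vector 2 steps from B.
After 0 steps: (1.0000, 0.0000, 0.0000, 0.0000)
After 1 step: (0.3500, 0.2000, 0.2000, 0.2500)
After 2 steps: (0.2450, 0.2350, 0.2550, 0.2650)
P(in F after 2 steps) = 0.2650

0.2650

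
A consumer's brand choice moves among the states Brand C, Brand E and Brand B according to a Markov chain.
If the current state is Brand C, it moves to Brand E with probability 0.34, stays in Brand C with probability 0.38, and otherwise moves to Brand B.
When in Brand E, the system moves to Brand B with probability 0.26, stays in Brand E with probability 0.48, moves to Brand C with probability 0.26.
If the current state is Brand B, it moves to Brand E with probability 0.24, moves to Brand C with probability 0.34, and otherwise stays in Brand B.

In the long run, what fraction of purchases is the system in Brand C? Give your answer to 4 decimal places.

Let the stationary distribution be π with π = πP and π_1 + π_2 + π_3 = 1.
π_1 = 0.38·π_1 + 0.26·π_2 + 0.34·π_3
π_2 = 0.34·π_1 + 0.48·π_2 + 0.24·π_3
Solving with the normalization constraint gives π = (0.3243, 0.3585, 0.3172).
So the stationary probability of Brand C is 0.3243.

0.3243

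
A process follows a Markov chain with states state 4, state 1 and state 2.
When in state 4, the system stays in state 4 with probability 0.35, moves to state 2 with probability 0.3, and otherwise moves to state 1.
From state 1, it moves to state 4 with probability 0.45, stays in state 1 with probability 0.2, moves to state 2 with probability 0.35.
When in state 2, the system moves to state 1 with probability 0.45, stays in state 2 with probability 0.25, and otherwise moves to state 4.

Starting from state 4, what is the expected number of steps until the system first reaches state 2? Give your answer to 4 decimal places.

Let t(s) be the expected number of steps to first reach state 2 from state s, with t(state 2) = 0. Conditioning on the first step:
t(state 4) = 1 + 0.35·t(state 4) + 0.35·t(state 1)
t(state 1) = 1 + 0.45·t(state 4) + 0.2·t(state 1)
Solving: t(state 4) = 3.1724, t(state 1) = 3.0345.
Expected steps from state 4 to state 2: 3.1724.

3.1724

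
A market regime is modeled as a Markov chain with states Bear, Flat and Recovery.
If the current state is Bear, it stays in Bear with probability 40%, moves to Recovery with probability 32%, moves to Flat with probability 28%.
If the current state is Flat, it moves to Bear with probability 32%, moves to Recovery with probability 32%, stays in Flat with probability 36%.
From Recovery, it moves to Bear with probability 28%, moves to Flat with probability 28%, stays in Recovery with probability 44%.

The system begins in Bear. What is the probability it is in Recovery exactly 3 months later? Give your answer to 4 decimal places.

0.3630

Propagate the distribution vector 3 months from Bear.
After 0 months: (1.0000, 0.0000, 0.0000)
After 1 month: (0.4000, 0.2800, 0.3200)
After 2 months: (0.3392, 0.3024, 0.3584)
After 3 months: (0.3328, 0.3042, 0.3630)
P(in Recovery after 3 months) = 0.3630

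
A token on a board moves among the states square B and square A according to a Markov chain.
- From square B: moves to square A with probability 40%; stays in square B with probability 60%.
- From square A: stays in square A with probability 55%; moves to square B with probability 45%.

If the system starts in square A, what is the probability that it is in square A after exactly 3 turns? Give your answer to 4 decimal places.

0.4724

Propagate the distribution vector 3 turns from square A.
After 0 turns: (0.0000, 1.0000)
After 1 turn: (0.4500, 0.5500)
After 2 turns: (0.5175, 0.4825)
After 3 turns: (0.5276, 0.4724)
P(in square A after 3 turns) = 0.4724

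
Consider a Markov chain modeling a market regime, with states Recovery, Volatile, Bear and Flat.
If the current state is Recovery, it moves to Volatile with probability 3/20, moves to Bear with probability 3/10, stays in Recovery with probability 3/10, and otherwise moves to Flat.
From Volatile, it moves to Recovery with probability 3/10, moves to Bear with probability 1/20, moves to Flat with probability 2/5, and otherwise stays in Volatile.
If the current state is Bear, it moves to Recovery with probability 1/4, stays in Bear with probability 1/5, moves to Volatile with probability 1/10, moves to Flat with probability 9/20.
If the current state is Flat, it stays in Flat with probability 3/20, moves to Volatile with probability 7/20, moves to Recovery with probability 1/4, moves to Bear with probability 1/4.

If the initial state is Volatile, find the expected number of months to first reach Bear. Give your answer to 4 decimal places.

5.6000

Let t(s) be the expected number of months to first reach Bear from state s, with t(Bear) = 0. Conditioning on the first month:
t(Recovery) = 1 + 0.3·t(Recovery) + 0.15·t(Volatile) + 0.25·t(Flat)
t(Volatile) = 1 + 0.3·t(Recovery) + 0.25·t(Volatile) + 0.4·t(Flat)
t(Flat) = 1 + 0.25·t(Recovery) + 0.35·t(Volatile) + 0.15·t(Flat)
Solving: t(Recovery) = 4.3268, t(Volatile) = 5.6000, t(Flat) = 4.7549.
Expected months from Volatile to Bear: 5.6000.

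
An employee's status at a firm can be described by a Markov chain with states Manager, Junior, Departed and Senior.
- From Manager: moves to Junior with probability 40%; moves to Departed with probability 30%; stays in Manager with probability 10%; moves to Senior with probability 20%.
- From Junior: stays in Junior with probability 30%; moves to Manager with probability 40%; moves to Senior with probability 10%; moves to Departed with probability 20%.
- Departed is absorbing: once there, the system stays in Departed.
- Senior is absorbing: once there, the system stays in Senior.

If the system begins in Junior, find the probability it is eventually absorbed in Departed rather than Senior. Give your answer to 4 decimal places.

0.6383

Let h(s) be the probability of absorption at Departed starting from transient state s. Then h(Departed) = 1 and h(Senior) = 0. By first-step analysis:
h(Manager) = 0.1·h(Manager) + 0.4·h(Junior) + 0.3·1 + 0.2·0
h(Junior) = 0.4·h(Manager) + 0.3·h(Junior) + 0.2·1 + 0.1·0
Solving: h(Manager) = 0.6170, h(Junior) = 0.6383.
Starting from Junior, the probability is 0.6383.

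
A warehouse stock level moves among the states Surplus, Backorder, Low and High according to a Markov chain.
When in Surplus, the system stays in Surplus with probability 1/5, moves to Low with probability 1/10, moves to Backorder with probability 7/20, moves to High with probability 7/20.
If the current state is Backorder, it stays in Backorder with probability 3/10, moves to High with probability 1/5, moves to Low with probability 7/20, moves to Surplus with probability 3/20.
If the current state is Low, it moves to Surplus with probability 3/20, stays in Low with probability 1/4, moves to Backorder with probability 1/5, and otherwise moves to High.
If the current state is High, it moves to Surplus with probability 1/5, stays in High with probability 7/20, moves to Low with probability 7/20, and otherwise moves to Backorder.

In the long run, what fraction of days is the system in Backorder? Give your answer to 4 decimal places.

Let the stationary distribution be π with π = πP and π_1 + π_2 + π_3 + π_4 = 1.
π_1 = 0.2·π_1 + 0.15·π_2 + 0.15·π_3 + 0.2·π_4
π_2 = 0.35·π_1 + 0.3·π_2 + 0.2·π_3 + 0.1·π_4
π_3 = 0.1·π_1 + 0.35·π_2 + 0.25·π_3 + 0.35·π_4
Solving with the normalization constraint gives π = (0.1754, 0.2146, 0.2783, 0.3317).
So the stationary probability of Backorder is 0.2146.

0.2146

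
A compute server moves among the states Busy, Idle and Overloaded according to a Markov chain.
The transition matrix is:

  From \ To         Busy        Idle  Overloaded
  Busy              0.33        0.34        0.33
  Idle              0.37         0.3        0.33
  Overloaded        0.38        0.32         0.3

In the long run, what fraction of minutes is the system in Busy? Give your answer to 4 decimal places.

0.3588

Let the stationary distribution be π with π = πP and π_1 + π_2 + π_3 = 1.
π_1 = 0.33·π_1 + 0.37·π_2 + 0.38·π_3
π_2 = 0.34·π_1 + 0.3·π_2 + 0.32·π_3
Solving with the normalization constraint gives π = (0.3588, 0.3208, 0.3204).
So the stationary probability of Busy is 0.3588.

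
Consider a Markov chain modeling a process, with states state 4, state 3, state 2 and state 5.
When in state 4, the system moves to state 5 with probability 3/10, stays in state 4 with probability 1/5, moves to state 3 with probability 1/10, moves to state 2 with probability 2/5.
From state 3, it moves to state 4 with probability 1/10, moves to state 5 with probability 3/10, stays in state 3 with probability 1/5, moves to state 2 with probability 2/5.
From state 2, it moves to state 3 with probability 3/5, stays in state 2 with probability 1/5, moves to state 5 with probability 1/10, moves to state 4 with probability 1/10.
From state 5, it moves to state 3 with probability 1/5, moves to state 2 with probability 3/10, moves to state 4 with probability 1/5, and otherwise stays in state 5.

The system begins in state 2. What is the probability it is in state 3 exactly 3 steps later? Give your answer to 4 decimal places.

Propagate the distribution vector 3 steps from state 2.
After 0 steps: (0.0000, 0.0000, 1.0000, 0.0000)
After 1 step: (0.1000, 0.6000, 0.2000, 0.1000)
After 2 steps: (0.1200, 0.2700, 0.3500, 0.2600)
After 3 steps: (0.1380, 0.3280, 0.3040, 0.2300)
P(in state 3 after 3 steps) = 0.3280

0.3280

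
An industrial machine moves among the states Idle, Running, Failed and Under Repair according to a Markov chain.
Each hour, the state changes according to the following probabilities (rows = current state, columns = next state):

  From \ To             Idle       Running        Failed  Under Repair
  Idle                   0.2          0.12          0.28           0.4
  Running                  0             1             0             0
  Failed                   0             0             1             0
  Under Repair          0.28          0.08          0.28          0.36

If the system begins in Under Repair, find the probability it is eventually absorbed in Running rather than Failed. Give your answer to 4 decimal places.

0.2440

Let h(s) be the probability of absorption at Running starting from transient state s. Then h(Running) = 1 and h(Failed) = 0. By first-step analysis:
h(Idle) = 0.2·h(Idle) + 0.12·1 + 0.28·0 + 0.4·h(Under Repair)
h(Under Repair) = 0.28·h(Idle) + 0.08·1 + 0.28·0 + 0.36·h(Under Repair)
Solving: h(Idle) = 0.2720, h(Under Repair) = 0.2440.
Starting from Under Repair, the probability is 0.2440.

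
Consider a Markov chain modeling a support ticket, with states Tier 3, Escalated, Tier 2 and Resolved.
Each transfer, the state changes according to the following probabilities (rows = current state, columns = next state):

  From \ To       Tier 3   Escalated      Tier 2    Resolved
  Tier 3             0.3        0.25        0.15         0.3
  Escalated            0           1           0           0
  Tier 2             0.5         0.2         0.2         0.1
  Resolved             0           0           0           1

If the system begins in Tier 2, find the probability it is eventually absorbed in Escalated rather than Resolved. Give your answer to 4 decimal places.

0.5464

Let h(s) be the probability of absorption at Escalated starting from transient state s. Then h(Escalated) = 1 and h(Resolved) = 0. By first-step analysis:
h(Tier 3) = 0.3·h(Tier 3) + 0.25·1 + 0.15·h(Tier 2) + 0.3·0
h(Tier 2) = 0.5·h(Tier 3) + 0.2·1 + 0.2·h(Tier 2) + 0.1·0
Solving: h(Tier 3) = 0.4742, h(Tier 2) = 0.5464.
Starting from Tier 2, the probability is 0.5464.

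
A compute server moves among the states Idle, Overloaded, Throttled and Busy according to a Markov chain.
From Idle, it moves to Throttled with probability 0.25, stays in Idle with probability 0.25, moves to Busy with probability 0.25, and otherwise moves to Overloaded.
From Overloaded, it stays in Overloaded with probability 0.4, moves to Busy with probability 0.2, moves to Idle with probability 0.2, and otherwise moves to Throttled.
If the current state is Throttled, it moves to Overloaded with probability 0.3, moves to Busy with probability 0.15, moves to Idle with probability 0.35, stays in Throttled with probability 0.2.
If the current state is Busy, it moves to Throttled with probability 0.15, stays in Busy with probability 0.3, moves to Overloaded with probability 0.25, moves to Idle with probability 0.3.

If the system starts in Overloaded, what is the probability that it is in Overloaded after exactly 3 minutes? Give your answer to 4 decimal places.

Propagate the distribution vector 3 minutes from Overloaded.
After 0 minutes: (0.0000, 1.0000, 0.0000, 0.0000)
After 1 minute: (0.2000, 0.4000, 0.2000, 0.2000)
After 2 minutes: (0.2600, 0.3200, 0.2000, 0.2200)
After 3 minutes: (0.2650, 0.3080, 0.2020, 0.2250)
P(in Overloaded after 3 minutes) = 0.3080

0.3080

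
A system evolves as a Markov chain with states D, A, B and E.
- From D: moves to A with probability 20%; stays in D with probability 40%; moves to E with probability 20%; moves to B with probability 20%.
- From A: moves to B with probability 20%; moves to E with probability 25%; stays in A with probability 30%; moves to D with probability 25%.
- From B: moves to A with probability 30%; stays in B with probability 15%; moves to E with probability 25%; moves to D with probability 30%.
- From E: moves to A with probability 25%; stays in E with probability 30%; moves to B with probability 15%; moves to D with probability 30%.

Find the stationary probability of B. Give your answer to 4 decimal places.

Let the stationary distribution be π with π = πP and π_1 + π_2 + π_3 + π_4 = 1.
π_1 = 0.4·π_1 + 0.25·π_2 + 0.3·π_3 + 0.3·π_4
π_2 = 0.2·π_1 + 0.3·π_2 + 0.3·π_3 + 0.25·π_4
π_3 = 0.2·π_1 + 0.2·π_2 + 0.15·π_3 + 0.15·π_4
Solving with the normalization constraint gives π = (0.3191, 0.2558, 0.1787, 0.2464).
So the stationary probability of B is 0.1787.

0.1787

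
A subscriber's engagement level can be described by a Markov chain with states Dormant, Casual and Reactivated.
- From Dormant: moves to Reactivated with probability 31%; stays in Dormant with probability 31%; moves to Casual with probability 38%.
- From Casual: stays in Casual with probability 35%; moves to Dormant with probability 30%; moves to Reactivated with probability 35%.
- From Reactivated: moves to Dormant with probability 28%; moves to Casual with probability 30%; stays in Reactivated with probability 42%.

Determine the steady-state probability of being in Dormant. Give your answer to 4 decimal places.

Let the stationary distribution be π with π = πP and π_1 + π_2 + π_3 = 1.
π_1 = 0.31·π_1 + 0.3·π_2 + 0.28·π_3
π_2 = 0.38·π_1 + 0.35·π_2 + 0.3·π_3
Solving with the normalization constraint gives π = (0.2957, 0.3407, 0.3636).
So the stationary probability of Dormant is 0.2957.

0.2957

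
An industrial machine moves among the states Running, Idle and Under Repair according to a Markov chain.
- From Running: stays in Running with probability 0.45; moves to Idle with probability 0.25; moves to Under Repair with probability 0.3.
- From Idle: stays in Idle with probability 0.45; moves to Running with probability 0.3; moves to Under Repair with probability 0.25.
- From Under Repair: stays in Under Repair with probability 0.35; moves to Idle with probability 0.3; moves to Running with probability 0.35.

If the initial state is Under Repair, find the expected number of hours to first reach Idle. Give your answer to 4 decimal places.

Let t(s) be the expected number of hours to first reach Idle from state s, with t(Idle) = 0. Conditioning on the first hour:
t(Running) = 1 + 0.45·t(Running) + 0.3·t(Under Repair)
t(Under Repair) = 1 + 0.35·t(Running) + 0.35·t(Under Repair)
Solving: t(Running) = 3.7624, t(Under Repair) = 3.5644.
Expected hours from Under Repair to Idle: 3.5644.

3.5644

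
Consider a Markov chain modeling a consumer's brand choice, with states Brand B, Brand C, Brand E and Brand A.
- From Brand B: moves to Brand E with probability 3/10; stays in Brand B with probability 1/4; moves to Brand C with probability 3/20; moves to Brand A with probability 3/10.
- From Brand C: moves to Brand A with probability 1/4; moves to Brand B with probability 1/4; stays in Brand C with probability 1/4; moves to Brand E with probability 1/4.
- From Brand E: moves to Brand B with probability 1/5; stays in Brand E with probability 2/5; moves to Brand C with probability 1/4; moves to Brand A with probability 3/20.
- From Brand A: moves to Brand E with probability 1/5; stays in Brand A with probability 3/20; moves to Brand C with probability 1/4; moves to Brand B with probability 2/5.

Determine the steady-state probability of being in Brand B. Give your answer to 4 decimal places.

Let the stationary distribution be π with π = πP and π_1 + π_2 + π_3 + π_4 = 1.
π_1 = 0.25·π_1 + 0.25·π_2 + 0.2·π_3 + 0.4·π_4
π_2 = 0.15·π_1 + 0.25·π_2 + 0.25·π_3 + 0.25·π_4
π_3 = 0.3·π_1 + 0.25·π_2 + 0.4·π_3 + 0.2·π_4
Solving with the normalization constraint gives π = (0.2670, 0.2233, 0.2973, 0.2124).
So the stationary probability of Brand B is 0.2670.

0.2670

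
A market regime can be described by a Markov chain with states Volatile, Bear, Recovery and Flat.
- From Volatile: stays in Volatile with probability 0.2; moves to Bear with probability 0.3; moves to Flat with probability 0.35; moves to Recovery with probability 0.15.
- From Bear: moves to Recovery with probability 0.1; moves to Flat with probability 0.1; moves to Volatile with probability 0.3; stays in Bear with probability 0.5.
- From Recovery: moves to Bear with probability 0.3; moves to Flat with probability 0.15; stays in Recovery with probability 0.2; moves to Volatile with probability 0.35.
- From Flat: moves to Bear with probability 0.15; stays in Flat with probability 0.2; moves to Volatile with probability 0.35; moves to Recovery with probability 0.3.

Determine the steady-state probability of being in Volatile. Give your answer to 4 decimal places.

0.2897

Let the stationary distribution be π with π = πP and π_1 + π_2 + π_3 + π_4 = 1.
π_1 = 0.2·π_1 + 0.3·π_2 + 0.35·π_3 + 0.35·π_4
π_2 = 0.3·π_1 + 0.5·π_2 + 0.3·π_3 + 0.15·π_4
π_3 = 0.15·π_1 + 0.1·π_2 + 0.2·π_3 + 0.3·π_4
Solving with the normalization constraint gives π = (0.2897, 0.3373, 0.1719, 0.2011).
So the stationary probability of Volatile is 0.2897.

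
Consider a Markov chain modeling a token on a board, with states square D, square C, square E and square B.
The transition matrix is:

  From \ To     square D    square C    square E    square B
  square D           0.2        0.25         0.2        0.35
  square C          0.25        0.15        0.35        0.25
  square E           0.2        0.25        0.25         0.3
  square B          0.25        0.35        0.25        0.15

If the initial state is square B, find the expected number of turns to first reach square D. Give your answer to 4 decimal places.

Let t(s) be the expected number of turns to first reach square D from state s, with t(square D) = 0. Conditioning on the first turn:
t(square C) = 1 + 0.15·t(square C) + 0.35·t(square E) + 0.25·t(square B)
t(square E) = 1 + 0.25·t(square C) + 0.25·t(square E) + 0.3·t(square B)
t(square B) = 1 + 0.35·t(square C) + 0.25·t(square E) + 0.15·t(square B)
Solving: t(square C) = 4.2520, t(square E) = 4.4444, t(square B) = 4.2345.
Expected turns from square B to square D: 4.2345.

4.2345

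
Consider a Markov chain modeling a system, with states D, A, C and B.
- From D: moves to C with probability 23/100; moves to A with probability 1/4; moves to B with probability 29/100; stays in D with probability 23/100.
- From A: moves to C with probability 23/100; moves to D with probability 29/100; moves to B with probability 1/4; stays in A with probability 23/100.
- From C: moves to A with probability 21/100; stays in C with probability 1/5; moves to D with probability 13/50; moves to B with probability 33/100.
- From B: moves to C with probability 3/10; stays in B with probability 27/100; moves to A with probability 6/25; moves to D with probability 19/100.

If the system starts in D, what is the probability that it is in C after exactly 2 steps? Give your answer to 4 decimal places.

Propagate the distribution vector 2 steps from D.
After 0 steps: (1.0000, 0.0000, 0.0000, 0.0000)
After 1 step: (0.2300, 0.2500, 0.2300, 0.2900)
After 2 steps: (0.2403, 0.2329, 0.2434, 0.2834)
P(in C after 2 steps) = 0.2434

0.2434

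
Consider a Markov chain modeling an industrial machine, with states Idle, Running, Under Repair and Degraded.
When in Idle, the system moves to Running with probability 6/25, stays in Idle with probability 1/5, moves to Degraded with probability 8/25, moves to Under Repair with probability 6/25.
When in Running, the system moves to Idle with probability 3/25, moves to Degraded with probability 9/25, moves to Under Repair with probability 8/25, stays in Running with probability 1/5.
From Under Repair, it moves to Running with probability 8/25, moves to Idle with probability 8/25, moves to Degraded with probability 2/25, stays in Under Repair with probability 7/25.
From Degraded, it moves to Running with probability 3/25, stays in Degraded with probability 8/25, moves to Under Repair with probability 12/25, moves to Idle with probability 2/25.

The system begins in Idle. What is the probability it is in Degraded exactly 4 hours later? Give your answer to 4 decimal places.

Propagate the distribution vector 4 hours from Idle.
After 0 hours: (1.0000, 0.0000, 0.0000, 0.0000)
After 1 hour: (0.2000, 0.2400, 0.2400, 0.3200)
After 2 hours: (0.1712, 0.2112, 0.3456, 0.2720)
After 3 hours: (0.1919, 0.2266, 0.3360, 0.2455)
After 4 hours: (0.1927, 0.2284, 0.3305, 0.2484)
P(in Degraded after 4 hours) = 0.2484

0.2484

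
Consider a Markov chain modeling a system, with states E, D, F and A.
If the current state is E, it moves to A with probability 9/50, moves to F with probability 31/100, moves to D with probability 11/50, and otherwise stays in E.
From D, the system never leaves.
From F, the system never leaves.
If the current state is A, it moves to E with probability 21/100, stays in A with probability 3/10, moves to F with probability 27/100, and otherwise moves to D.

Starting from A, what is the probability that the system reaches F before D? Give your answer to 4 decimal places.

Let h(s) be the probability of absorption at F starting from transient state s. Then h(F) = 1 and h(D) = 0. By first-step analysis:
h(E) = 0.29·h(E) + 0.22·0 + 0.31·1 + 0.18·h(A)
h(A) = 0.21·h(E) + 0.22·0 + 0.27·1 + 0.3·h(A)
Solving: h(E) = 0.5784, h(A) = 0.5592.
Starting from A, the probability is 0.5592.

0.5592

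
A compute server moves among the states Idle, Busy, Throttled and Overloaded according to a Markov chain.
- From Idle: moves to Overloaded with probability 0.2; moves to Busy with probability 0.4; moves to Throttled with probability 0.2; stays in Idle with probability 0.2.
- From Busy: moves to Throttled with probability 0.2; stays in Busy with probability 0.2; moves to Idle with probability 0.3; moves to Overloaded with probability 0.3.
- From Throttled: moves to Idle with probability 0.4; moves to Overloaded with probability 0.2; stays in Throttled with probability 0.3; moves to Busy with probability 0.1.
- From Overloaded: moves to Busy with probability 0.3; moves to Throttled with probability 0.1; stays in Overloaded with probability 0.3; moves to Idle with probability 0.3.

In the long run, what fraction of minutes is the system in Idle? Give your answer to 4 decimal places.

0.2904

Let the stationary distribution be π with π = πP and π_1 + π_2 + π_3 + π_4 = 1.
π_1 = 0.2·π_1 + 0.3·π_2 + 0.4·π_3 + 0.3·π_4
π_2 = 0.4·π_1 + 0.2·π_2 + 0.1·π_3 + 0.3·π_4
π_3 = 0.2·π_1 + 0.2·π_2 + 0.3·π_3 + 0.1·π_4
Solving with the normalization constraint gives π = (0.2904, 0.2638, 0.1943, 0.2515).
So the stationary probability of Idle is 0.2904.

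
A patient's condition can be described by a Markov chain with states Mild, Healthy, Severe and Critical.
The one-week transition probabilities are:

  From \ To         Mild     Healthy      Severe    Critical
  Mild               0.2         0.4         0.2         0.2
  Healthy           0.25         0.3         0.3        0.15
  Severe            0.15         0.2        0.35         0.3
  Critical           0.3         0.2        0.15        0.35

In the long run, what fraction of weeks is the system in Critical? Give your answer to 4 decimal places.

0.2490

Let the stationary distribution be π with π = πP and π_1 + π_2 + π_3 + π_4 = 1.
π_1 = 0.2·π_1 + 0.25·π_2 + 0.15·π_3 + 0.3·π_4
π_2 = 0.4·π_1 + 0.3·π_2 + 0.2·π_3 + 0.2·π_4
π_3 = 0.2·π_1 + 0.3·π_2 + 0.35·π_3 + 0.15·π_4
Solving with the normalization constraint gives π = (0.2259, 0.2724, 0.2527, 0.2490).
So the stationary probability of Critical is 0.2490.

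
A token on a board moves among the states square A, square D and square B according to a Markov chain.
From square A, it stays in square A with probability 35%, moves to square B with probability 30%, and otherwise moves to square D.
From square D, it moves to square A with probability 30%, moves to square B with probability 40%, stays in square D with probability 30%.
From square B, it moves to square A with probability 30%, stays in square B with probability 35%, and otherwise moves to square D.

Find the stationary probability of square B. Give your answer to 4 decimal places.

Let the stationary distribution be π with π = πP and π_1 + π_2 + π_3 = 1.
π_1 = 0.35·π_1 + 0.3·π_2 + 0.3·π_3
π_2 = 0.35·π_1 + 0.3·π_2 + 0.35·π_3
Solving with the normalization constraint gives π = (0.3158, 0.3333, 0.3509).
So the stationary probability of square B is 0.3509.

0.3509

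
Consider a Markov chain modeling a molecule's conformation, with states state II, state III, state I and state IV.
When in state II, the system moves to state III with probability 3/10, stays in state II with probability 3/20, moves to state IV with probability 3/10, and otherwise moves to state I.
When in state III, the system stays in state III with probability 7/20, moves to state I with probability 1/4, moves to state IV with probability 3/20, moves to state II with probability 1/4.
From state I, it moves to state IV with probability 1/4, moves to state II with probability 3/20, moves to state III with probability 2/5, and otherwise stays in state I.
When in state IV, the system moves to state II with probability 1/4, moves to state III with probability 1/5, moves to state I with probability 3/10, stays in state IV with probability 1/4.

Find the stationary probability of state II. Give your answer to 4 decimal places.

Let the stationary distribution be π with π = πP and π_1 + π_2 + π_3 + π_4 = 1.
π_1 = 0.15·π_1 + 0.25·π_2 + 0.15·π_3 + 0.25·π_4
π_2 = 0.3·π_1 + 0.35·π_2 + 0.4·π_3 + 0.2·π_4
π_3 = 0.25·π_1 + 0.25·π_2 + 0.2·π_3 + 0.3·π_4
Solving with the normalization constraint gives π = (0.2046, 0.3180, 0.2490, 0.2284).
So the stationary probability of state II is 0.2046.

0.2046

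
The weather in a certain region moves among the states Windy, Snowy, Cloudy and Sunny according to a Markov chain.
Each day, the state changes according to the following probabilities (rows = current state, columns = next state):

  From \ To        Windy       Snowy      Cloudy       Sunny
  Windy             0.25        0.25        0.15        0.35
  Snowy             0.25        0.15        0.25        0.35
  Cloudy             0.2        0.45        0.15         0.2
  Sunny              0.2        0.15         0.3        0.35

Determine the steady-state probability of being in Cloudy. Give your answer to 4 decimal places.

0.2214

Let the stationary distribution be π with π = πP and π_1 + π_2 + π_3 + π_4 = 1.
π_1 = 0.25·π_1 + 0.25·π_2 + 0.2·π_3 + 0.2·π_4
π_2 = 0.25·π_1 + 0.15·π_2 + 0.45·π_3 + 0.15·π_4
π_3 = 0.15·π_1 + 0.25·π_2 + 0.15·π_3 + 0.3·π_4
Solving with the normalization constraint gives π = (0.2231, 0.2387, 0.2214, 0.3168).
So the stationary probability of Cloudy is 0.2214.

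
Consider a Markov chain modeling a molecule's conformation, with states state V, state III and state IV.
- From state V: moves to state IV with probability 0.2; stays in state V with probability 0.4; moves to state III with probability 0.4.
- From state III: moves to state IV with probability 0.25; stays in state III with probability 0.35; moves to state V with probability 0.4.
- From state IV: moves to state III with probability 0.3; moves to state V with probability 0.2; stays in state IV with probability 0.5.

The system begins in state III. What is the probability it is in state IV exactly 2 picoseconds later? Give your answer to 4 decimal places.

Sum over the intermediate state after 1 picosecond:
P = P(state III→state V)·P(state V→state IV) + P(state III→state III)·P(state III→state IV) + P(state III→state IV)·P(state IV→state IV)
  = 0.4×0.2 + 0.35×0.25 + 0.25×0.5
  = 0.0800 + 0.0875 + 0.1250 = 0.2925

0.2925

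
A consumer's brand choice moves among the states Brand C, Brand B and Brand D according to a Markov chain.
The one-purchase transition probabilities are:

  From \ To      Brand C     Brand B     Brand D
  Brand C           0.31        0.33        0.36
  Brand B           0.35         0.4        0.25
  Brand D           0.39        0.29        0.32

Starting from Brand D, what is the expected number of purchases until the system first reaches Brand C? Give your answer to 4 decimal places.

Let t(s) be the expected number of purchases to first reach Brand C from state s, with t(Brand C) = 0. Conditioning on the first purchase:
t(Brand B) = 1 + 0.4·t(Brand B) + 0.25·t(Brand D)
t(Brand D) = 1 + 0.29·t(Brand B) + 0.32·t(Brand D)
Solving: t(Brand B) = 2.7720, t(Brand D) = 2.6528.
Expected purchases from Brand D to Brand C: 2.6528.

2.6528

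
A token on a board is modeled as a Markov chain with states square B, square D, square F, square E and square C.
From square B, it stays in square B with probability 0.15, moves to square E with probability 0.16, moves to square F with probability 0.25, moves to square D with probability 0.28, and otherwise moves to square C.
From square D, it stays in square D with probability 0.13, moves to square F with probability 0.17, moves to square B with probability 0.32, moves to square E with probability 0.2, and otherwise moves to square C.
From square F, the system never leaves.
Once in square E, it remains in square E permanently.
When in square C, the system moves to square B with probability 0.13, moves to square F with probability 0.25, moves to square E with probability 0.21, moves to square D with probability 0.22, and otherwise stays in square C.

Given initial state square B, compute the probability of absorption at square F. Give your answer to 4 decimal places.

0.5652

Let h(s) be the probability of absorption at square F starting from transient state s. Then h(square F) = 1 and h(square E) = 0. By first-step analysis:
h(square B) = 0.15·h(square B) + 0.28·h(square D) + 0.25·1 + 0.16·0 + 0.16·h(square C)
h(square D) = 0.32·h(square B) + 0.13·h(square D) + 0.17·1 + 0.2·0 + 0.18·h(square C)
h(square C) = 0.13·h(square B) + 0.22·h(square D) + 0.25·1 + 0.21·0 + 0.19·h(square C)
Solving: h(square B) = 0.5652, h(square D) = 0.5149, h(square C) = 0.5392.
Starting from square B, the probability is 0.5652.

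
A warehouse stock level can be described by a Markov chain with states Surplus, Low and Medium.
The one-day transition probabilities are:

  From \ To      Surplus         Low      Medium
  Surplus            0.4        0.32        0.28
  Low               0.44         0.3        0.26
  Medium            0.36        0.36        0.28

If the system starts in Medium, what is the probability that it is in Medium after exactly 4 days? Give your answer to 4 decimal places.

0.2735

Propagate the distribution vector 4 days from Medium.
After 0 days: (0.0000, 0.0000, 1.0000)
After 1 day: (0.3600, 0.3600, 0.2800)
After 2 days: (0.4032, 0.3240, 0.2728)
After 3 days: (0.4020, 0.3244, 0.2735)
After 4 days: (0.4020, 0.3245, 0.2735)
P(in Medium after 4 days) = 0.2735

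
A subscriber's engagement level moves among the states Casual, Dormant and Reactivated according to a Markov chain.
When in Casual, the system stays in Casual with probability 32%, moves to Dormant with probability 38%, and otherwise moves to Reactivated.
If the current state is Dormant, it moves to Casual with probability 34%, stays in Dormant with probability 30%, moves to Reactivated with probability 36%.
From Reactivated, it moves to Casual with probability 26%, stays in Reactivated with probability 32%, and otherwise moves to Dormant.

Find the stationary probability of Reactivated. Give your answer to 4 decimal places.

Let the stationary distribution be π with π = πP and π_1 + π_2 + π_3 = 1.
π_1 = 0.32·π_1 + 0.34·π_2 + 0.26·π_3
π_2 = 0.38·π_1 + 0.3·π_2 + 0.42·π_3
Solving with the normalization constraint gives π = (0.3076, 0.3640, 0.3284).
So the stationary probability of Reactivated is 0.3284.

0.3284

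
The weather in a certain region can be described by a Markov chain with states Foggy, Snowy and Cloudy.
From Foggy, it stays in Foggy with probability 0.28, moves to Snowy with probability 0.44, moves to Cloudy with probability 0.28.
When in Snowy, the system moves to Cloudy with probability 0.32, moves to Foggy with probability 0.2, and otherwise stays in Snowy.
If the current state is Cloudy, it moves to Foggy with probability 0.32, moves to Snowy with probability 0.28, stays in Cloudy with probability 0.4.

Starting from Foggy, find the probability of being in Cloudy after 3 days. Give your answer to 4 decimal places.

0.3363

Propagate the distribution vector 3 days from Foggy.
After 0 days: (1.0000, 0.0000, 0.0000)
After 1 day: (0.2800, 0.4400, 0.2800)
After 2 days: (0.2560, 0.4128, 0.3312)
After 3 days: (0.2602, 0.4035, 0.3363)
P(in Cloudy after 3 days) = 0.3363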